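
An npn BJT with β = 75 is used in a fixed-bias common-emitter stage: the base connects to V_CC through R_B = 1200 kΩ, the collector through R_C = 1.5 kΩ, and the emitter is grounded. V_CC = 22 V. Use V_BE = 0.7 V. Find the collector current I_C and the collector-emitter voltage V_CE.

I_C ≈ 1.3 mA, V_CE ≈ 20 V

Base loop: V_CC = I_B·R_B + V_BE, so I_B = (22 − 0.7)/1200 kΩ = 0.0178 mA.
In the active region I_C = β·I_B = 75 × 0.0178 = 1.33 mA.
Collector loop: V_CE = V_CC − I_C·R_C = 22 − 1.33×1.5 = 20 V.
Since V_CE = 20 V > V_CE(sat) ≈ 0.2 V, the transistor is in the active region as assumed.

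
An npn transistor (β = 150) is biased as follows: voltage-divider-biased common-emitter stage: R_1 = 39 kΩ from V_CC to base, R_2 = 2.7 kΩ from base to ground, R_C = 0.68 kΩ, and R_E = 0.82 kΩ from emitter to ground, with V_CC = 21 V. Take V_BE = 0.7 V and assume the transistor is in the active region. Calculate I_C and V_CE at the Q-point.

Thevenize the base divider: V_Th = V_CC·R_2/(R_1+R_2) = 21×2.7/41.7 = 1.36 V, R_Th = R_1‖R_2 = 2.53 kΩ.
Base-emitter loop: V_Th = I_B·R_Th + V_BE + (β+1)I_B·R_E, so I_B = (1.36 − 0.7) / (2.53 + 151×0.82) = 0.00522 mA.
I_C = β·I_B = 150×0.00522 = 0.783 mA, and I_E = (β+1)I_B = 0.788 mA.
V_CE = V_CC − I_C·R_C − I_E·R_E = 21 − 0.783×0.68 − 0.788×0.82 = 19.8 V.
V_CE = 19.8 V > 0.2 V confirms active-region operation.

I_C ≈ 0.78 mA, V_CE ≈ 20 V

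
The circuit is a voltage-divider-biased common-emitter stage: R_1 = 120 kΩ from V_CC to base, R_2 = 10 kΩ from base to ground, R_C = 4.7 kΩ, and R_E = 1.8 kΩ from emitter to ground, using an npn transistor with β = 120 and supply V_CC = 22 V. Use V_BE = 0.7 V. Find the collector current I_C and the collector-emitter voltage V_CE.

I_C ≈ 0.52 mA, V_CE ≈ 19 V

Thevenize the base divider: V_Th = V_CC·R_2/(R_1+R_2) = 22×10/130 = 1.69 V, R_Th = R_1‖R_2 = 9.23 kΩ.
Base-emitter loop: V_Th = I_B·R_Th + V_BE + (β+1)I_B·R_E, so I_B = (1.69 − 0.7) / (9.23 + 121×1.8) = 0.00437 mA.
I_C = β·I_B = 120×0.00437 = 0.524 mA, and I_E = (β+1)I_B = 0.529 mA.
V_CE = V_CC − I_C·R_C − I_E·R_E = 22 − 0.524×4.7 − 0.529×1.8 = 18.6 V.
V_CE = 18.6 V > 0.2 V confirms active-region operation.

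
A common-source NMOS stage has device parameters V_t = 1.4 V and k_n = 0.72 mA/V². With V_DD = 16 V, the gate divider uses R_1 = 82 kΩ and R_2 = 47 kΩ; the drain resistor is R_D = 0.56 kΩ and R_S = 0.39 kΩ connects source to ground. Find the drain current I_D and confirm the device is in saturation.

V_G = V_DD·R_2/(R_1+R_2) = 16×47/129 = 5.83 V.
Assume saturation: I_D = (k_n/2)(V_GS − V_t)² with V_GS = V_G − I_D·R_S = 5.83 − 0.39·I_D.
Substituting gives 0.0548·I_D² − 2.24·I_D + 7.06 = 0, with roots I_D = 3.44 or 37.5 mA.
The root I_D = 37.5 mA gives V_GS = -8.81 V ≤ V_t, so take I_D = 3.44 mA.
Then V_GS = 4.49 V and V_DS = V_DD − I_D(R_D+R_S) = 16 − 3.44×0.95 = 12.7 V.
Saturation requires V_DS ≥ V_GS − V_t = 3.09 V; 12.7 ≥ 3.09 ✓.

I_D ≈ 3.4 mA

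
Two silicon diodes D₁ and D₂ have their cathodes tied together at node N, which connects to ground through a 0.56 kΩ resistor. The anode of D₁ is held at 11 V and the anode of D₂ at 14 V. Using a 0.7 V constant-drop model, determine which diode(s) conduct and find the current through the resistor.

Only D₂ conducts; I_R ≈ 24 mA

Assume both conduct. Then node N would need to be at both 11−0.7 = 10.3 V and 14−0.7 = 13.3 V, which is impossible.
Assume only D₂ conducts: V_N = 14 − 0.7 = 13.3 V, so I_R = 13.3/0.56 = 23.8 mA.
Check D₁: its anode-to-cathode voltage is 11 − 13.3 = -2.3 V < 0.7 V, so it is off. The assumption is consistent.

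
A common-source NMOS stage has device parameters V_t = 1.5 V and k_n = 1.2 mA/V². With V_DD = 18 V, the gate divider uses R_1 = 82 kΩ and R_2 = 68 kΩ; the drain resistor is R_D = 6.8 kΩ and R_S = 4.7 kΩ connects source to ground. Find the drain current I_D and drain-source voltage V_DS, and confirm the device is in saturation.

V_G = V_DD·R_2/(R_1+R_2) = 18×68/150 = 8.16 V.
Assume saturation: I_D = (k_n/2)(V_GS − V_t)² with V_GS = V_G − I_D·R_S = 8.16 − 4.7·I_D.
Substituting gives 13.3·I_D² − 38.6·I_D + 26.6 = 0, with roots I_D = 1.13 or 1.78 mA.
The root I_D = 1.78 mA gives V_GS = -0.224 V ≤ V_t, so take I_D = 1.13 mA.
Then V_GS = 2.87 V and V_DS = V_DD − I_D(R_D+R_S) = 18 − 1.13×11.5 = 5.06 V.
Saturation requires V_DS ≥ V_GS − V_t = 1.37 V; 5.06 ≥ 1.37 ✓.

I_D ≈ 1.1 mA, V_DS ≈ 5.1 V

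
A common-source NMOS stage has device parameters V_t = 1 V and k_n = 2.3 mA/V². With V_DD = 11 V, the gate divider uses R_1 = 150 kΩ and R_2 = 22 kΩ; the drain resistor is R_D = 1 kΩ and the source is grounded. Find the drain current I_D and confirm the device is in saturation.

V_G = V_DD·R_2/(R_1+R_2) = 11×22/172 = 1.41 V. With the source grounded, V_GS = V_G = 1.41 V.
Assume saturation: I_D = (k_n/2)(V_GS − V_t)² = (2.3/2)×(1.41 − 1)² = 1.15×0.407² = 0.19 mA.
V_DS = V_DD − I_D·R_D = 11 − 0.19×1 = 10.8 V.
Saturation requires V_DS ≥ V_GS − V_t = 0.407 V; 10.8 ≥ 0.407 ✓.

I_D ≈ 0.19 mA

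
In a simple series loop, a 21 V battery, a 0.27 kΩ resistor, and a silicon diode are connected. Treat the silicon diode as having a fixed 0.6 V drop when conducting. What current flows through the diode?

KVL around the loop: 21 = V_D + I·R = 0.6 + I × 0.27 kΩ.
So I = (21 − 0.6) / 0.27 kΩ = 20.4 / 0.27 = 75.6 mA.

I ≈ 76 mA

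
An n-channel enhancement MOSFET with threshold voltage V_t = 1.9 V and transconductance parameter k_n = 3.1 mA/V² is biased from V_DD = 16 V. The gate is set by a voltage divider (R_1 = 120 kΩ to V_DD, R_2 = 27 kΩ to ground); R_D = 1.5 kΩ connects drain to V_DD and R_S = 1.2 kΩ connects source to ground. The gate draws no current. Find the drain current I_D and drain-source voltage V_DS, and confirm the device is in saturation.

V_G = V_DD·R_2/(R_1+R_2) = 16×27/147 = 2.94 V.
Assume saturation: I_D = (k_n/2)(V_GS − V_t)² with V_GS = V_G − I_D·R_S = 2.94 − 1.2·I_D.
Substituting gives 2.23·I_D² − 4.86·I_D + 1.67 = 0, with roots I_D = 0.428 or 1.75 mA.
The root I_D = 1.75 mA gives V_GS = 0.837 V ≤ V_t, so take I_D = 0.428 mA.
Then V_GS = 2.43 V and V_DS = V_DD − I_D(R_D+R_S) = 16 − 0.428×2.7 = 14.8 V.
Saturation requires V_DS ≥ V_GS − V_t = 0.525 V; 14.8 ≥ 0.525 ✓.

I_D ≈ 0.43 mA, V_DS ≈ 15 V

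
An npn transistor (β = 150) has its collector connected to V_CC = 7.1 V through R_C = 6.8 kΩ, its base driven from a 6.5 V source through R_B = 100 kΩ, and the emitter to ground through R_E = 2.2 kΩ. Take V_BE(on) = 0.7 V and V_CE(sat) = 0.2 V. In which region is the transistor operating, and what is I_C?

Assume active: I_B = (6.5 − 0.7)/(100 + 151×2.2) = 0.0134 mA, I_C = β·I_B = 2.01 mA.
Then V_CE = 7.1 − 2.01×6.8 − 2.03×2.2 = -11 V < 0.2 V — the active assumption fails.
Re-solve with V_CE = 0.2 V. KCL at the emitter: V_E/R_E = (V_BB−0.7−V_E)/R_B + (V_CC−0.2−V_E)/R_C, giving V_E = 1.75 V.
I_C = (V_CC − 0.2 − V_E)/R_C = (6.9 − 1.75)/6.8 = 0.757 mA.
Check: I_B = (5.8 − 1.75)/100 = 0.0405 mA, and β·I_B = 6.07 mA > I_C, confirming saturation.

saturation; I_C ≈ 0.76 mA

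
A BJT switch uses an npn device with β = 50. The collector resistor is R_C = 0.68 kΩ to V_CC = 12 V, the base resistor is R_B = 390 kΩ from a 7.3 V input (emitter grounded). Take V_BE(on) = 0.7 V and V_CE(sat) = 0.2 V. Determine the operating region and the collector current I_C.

Assume active. Base-emitter loop: I_B = (V_BB − V_BE)/R_B = (7.3 − 0.7)/390 = 0.0169 mA.
I_C = β·I_B = 50×0.0169 = 0.846 mA.
V_CE = V_CC − I_C·R_C = 12 − 0.846×0.68 = 11.4 V > V_CE(sat), so the active-region assumption holds.

active; I_C ≈ 0.85 mA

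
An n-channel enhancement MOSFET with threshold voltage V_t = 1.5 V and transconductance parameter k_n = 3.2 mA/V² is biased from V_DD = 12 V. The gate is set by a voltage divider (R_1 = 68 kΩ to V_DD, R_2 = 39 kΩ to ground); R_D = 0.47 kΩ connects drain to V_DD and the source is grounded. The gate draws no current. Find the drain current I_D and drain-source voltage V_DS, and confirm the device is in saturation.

I_D ≈ 13 mA, V_DS ≈ 5.8 V

V_G = V_DD·R_2/(R_1+R_2) = 12×39/107 = 4.37 V. With the source grounded, V_GS = V_G = 4.37 V.
Assume saturation: I_D = (k_n/2)(V_GS − V_t)² = (3.2/2)×(4.37 − 1.5)² = 1.6×2.87² = 13.2 mA.
V_DS = V_DD − I_D·R_D = 12 − 13.2×0.47 = 5.79 V.
Saturation requires V_DS ≥ V_GS − V_t = 2.87 V; 5.79 ≥ 2.87 ✓.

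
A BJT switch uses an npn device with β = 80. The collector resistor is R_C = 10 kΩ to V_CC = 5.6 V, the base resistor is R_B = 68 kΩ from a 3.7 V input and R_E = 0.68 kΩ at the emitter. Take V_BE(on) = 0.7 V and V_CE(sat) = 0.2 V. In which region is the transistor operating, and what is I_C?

Assume active: I_B = (3.7 − 0.7)/(68 + 81×0.68) = 0.0244 mA, I_C = β·I_B = 1.95 mA.
Then V_CE = 5.6 − 1.95×10 − 1.97×0.68 = -15.2 V < 0.2 V — the active assumption fails.
Re-solve with V_CE = 0.2 V. KCL at the emitter: V_E/R_E = (V_BB−0.7−V_E)/R_B + (V_CC−0.2−V_E)/R_C, giving V_E = 0.368 V.
I_C = (V_CC − 0.2 − V_E)/R_C = (5.4 − 0.368)/10 = 0.503 mA.
Check: I_B = (3 − 0.368)/68 = 0.0387 mA, and β·I_B = 3.1 mA > I_C, confirming saturation.

saturation; I_C ≈ 0.5 mA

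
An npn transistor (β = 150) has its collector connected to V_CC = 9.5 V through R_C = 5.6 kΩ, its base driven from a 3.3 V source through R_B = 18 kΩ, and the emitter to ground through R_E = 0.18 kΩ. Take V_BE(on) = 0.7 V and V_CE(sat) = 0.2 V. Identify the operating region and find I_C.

saturation; I_C ≈ 1.6 mA

Assume active: I_B = (3.3 − 0.7)/(18 + 151×0.18) = 0.0575 mA, I_C = β·I_B = 8.63 mA.
Then V_CE = 9.5 − 8.63×5.6 − 8.69×0.18 = -40.4 V < 0.2 V — the active assumption fails.
Re-solve with V_CE = 0.2 V. KCL at the emitter: V_E/R_E = (V_BB−0.7−V_E)/R_B + (V_CC−0.2−V_E)/R_C, giving V_E = 0.312 V.
I_C = (V_CC − 0.2 − V_E)/R_C = (9.3 − 0.312)/5.6 = 1.61 mA.
Check: I_B = (2.6 − 0.312)/18 = 0.127 mA, and β·I_B = 19.1 mA > I_C, confirming saturation.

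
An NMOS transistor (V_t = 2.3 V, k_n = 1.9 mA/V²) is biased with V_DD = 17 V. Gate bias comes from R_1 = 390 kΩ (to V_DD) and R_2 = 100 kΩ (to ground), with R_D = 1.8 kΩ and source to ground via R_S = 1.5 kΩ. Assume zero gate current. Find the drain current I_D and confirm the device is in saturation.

I_D ≈ 0.37 mA

V_G = V_DD·R_2/(R_1+R_2) = 17×100/490 = 3.47 V.
Assume saturation: I_D = (k_n/2)(V_GS − V_t)² with V_GS = V_G − I_D·R_S = 3.47 − 1.5·I_D.
Substituting gives 2.14·I_D² − 4.33·I_D + 1.3 = 0, with roots I_D = 0.366 or 1.66 mA.
The root I_D = 1.66 mA gives V_GS = 0.978 V ≤ V_t, so take I_D = 0.366 mA.
Then V_GS = 2.92 V and V_DS = V_DD − I_D(R_D+R_S) = 17 − 0.366×3.3 = 15.8 V.
Saturation requires V_DS ≥ V_GS − V_t = 0.621 V; 15.8 ≥ 0.621 ✓.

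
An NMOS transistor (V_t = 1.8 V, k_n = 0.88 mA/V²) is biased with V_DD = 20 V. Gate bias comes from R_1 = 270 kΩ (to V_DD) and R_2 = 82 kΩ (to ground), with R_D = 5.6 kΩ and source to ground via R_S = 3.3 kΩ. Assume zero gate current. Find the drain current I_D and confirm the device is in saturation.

V_G = V_DD·R_2/(R_1+R_2) = 20×82/352 = 4.66 V.
Assume saturation: I_D = (k_n/2)(V_GS − V_t)² with V_GS = V_G − I_D·R_S = 4.66 − 3.3·I_D.
Substituting gives 4.79·I_D² − 9.3·I_D + 3.6 = 0, with roots I_D = 0.533 or 1.41 mA.
The root I_D = 1.41 mA gives V_GS = 0.0108 V ≤ V_t, so take I_D = 0.533 mA.
Then V_GS = 2.9 V and V_DS = V_DD − I_D(R_D+R_S) = 20 − 0.533×8.9 = 15.3 V.
Saturation requires V_DS ≥ V_GS − V_t = 1.1 V; 15.3 ≥ 1.1 ✓.

I_D ≈ 0.53 mA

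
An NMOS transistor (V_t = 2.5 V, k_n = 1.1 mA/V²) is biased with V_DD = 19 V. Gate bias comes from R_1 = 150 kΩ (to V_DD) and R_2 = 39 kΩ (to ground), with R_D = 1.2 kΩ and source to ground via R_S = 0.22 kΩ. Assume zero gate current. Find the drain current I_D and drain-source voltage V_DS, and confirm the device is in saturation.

I_D ≈ 0.84 mA, V_DS ≈ 18 V

V_G = V_DD·R_2/(R_1+R_2) = 19×39/189 = 3.92 V.
Assume saturation: I_D = (k_n/2)(V_GS − V_t)² with V_GS = V_G − I_D·R_S = 3.92 − 0.22·I_D.
Substituting gives 0.0266·I_D² − 1.34·I_D + 1.11 = 0, with roots I_D = 0.84 or 49.6 mA.
The root I_D = 49.6 mA gives V_GS = -7 V ≤ V_t, so take I_D = 0.84 mA.
Then V_GS = 3.74 V and V_DS = V_DD − I_D(R_D+R_S) = 19 − 0.84×1.42 = 17.8 V.
Saturation requires V_DS ≥ V_GS − V_t = 1.24 V; 17.8 ≥ 1.24 ✓.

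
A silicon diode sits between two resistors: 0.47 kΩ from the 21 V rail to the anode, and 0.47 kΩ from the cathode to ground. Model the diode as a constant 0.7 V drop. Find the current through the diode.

The two resistors are in series with the diode, so KVL gives 21 = I·0.47 + 0.7 + I·0.47.
I = (21 − 0.7) / (0.47 + 0.47) kΩ = 20.3 / 0.94 = 21.6 mA.

I ≈ 22 mA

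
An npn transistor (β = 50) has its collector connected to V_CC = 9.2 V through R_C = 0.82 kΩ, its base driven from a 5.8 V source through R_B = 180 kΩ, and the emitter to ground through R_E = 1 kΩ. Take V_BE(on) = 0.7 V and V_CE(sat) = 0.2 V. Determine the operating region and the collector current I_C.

active; I_C ≈ 1.1 mA

Assume active. Base-emitter loop: I_B = (V_BB − V_BE)/(R_B + (β+1)R_E) = (5.8 − 0.7)/(180 + 51×1) = 0.0221 mA.
I_C = β·I_B = 50×0.0221 = 1.1 mA.
V_CE = V_CC − I_C·R_C − I_E·R_E = 9.2 − 1.1×0.82 − 1.13×1 = 7.17 V > V_CE(sat), so the active-region assumption holds.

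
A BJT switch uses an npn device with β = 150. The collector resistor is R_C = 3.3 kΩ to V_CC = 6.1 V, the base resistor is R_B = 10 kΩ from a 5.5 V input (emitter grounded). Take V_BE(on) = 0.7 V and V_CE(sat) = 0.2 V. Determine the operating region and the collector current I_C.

saturation; I_C ≈ 1.8 mA

Assume active: I_B = (5.5 − 0.7)/10 = 0.48 mA, giving I_C = β·I_B = 72 mA.
But then V_CE = 6.1 − 72×3.3 = -232 V < V_CE(sat) = 0.2 V — impossible in the active region.
So the transistor is saturated. With V_CE = 0.2 V, I_C = (V_CC − 0.2)/R_C = 5.9/3.3 = 1.79 mA.
Check: β·I_B = 72 mA > I_C = 1.79 mA, confirming saturation.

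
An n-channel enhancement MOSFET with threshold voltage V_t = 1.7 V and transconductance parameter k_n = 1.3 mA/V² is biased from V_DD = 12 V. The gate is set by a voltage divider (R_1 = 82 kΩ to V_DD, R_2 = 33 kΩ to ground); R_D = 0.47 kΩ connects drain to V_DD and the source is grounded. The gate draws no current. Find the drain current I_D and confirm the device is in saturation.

I_D ≈ 2 mA

V_G = V_DD·R_2/(R_1+R_2) = 12×33/115 = 3.44 V. With the source grounded, V_GS = V_G = 3.44 V.
Assume saturation: I_D = (k_n/2)(V_GS − V_t)² = (1.3/2)×(3.44 − 1.7)² = 0.65×1.74² = 1.98 mA.
V_DS = V_DD − I_D·R_D = 12 − 1.98×0.47 = 11.1 V.
Saturation requires V_DS ≥ V_GS − V_t = 1.74 V; 11.1 ≥ 1.74 ✓.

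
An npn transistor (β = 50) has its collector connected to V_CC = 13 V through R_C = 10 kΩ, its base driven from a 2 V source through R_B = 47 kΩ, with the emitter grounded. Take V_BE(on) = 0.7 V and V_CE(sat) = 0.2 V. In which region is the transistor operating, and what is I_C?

saturation; I_C ≈ 1.3 mA

Assume active: I_B = (2 − 0.7)/47 = 0.0277 mA, giving I_C = β·I_B = 1.38 mA.
But then V_CE = 13 − 1.38×10 = -0.83 V < V_CE(sat) = 0.2 V — impossible in the active region.
So the transistor is saturated. With V_CE = 0.2 V, I_C = (V_CC − 0.2)/R_C = 12.8/10 = 1.28 mA.
Check: β·I_B = 1.38 mA > I_C = 1.28 mA, confirming saturation.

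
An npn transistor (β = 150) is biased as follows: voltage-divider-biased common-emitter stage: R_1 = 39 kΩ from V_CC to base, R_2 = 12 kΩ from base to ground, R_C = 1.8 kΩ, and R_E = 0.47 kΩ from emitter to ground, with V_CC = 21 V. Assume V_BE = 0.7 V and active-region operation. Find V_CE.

Thevenize the base divider: V_Th = V_CC·R_2/(R_1+R_2) = 21×12/51 = 4.94 V, R_Th = R_1‖R_2 = 9.18 kΩ.
Base-emitter loop: V_Th = I_B·R_Th + V_BE + (β+1)I_B·R_E, so I_B = (4.94 − 0.7) / (9.18 + 151×0.47) = 0.0529 mA.
I_C = β·I_B = 150×0.0529 = 7.94 mA, and I_E = (β+1)I_B = 7.99 mA.
V_CE = V_CC − I_C·R_C − I_E·R_E = 21 − 7.94×1.8 − 7.99×0.47 = 2.96 V.
V_CE = 2.96 V > 0.2 V confirms active-region operation.

V_CE ≈ 3 V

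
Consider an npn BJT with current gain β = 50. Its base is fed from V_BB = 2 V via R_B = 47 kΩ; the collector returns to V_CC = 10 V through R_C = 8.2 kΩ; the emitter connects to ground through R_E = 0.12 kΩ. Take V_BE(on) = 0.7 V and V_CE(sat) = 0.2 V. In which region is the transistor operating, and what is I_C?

Assume active: I_B = (2 − 0.7)/(47 + 51×0.12) = 0.0245 mA, I_C = β·I_B = 1.22 mA.
Then V_CE = 10 − 1.22×8.2 − 1.25×0.12 = -0.184 V < 0.2 V — the active assumption fails.
Re-solve with V_CE = 0.2 V. KCL at the emitter: V_E/R_E = (V_BB−0.7−V_E)/R_B + (V_CC−0.2−V_E)/R_C, giving V_E = 0.144 V.
I_C = (V_CC − 0.2 − V_E)/R_C = (9.8 − 0.144)/8.2 = 1.18 mA.
Check: I_B = (1.3 − 0.144)/47 = 0.0246 mA, and β·I_B = 1.23 mA > I_C, confirming saturation.

saturation; I_C ≈ 1.2 mA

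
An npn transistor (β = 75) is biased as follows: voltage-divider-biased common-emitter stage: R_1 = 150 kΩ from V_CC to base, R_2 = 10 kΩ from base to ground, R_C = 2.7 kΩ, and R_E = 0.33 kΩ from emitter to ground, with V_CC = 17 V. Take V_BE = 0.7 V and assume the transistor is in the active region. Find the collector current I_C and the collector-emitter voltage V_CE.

I_C ≈ 0.79 mA, V_CE ≈ 15 V

Thevenize the base divider: V_Th = V_CC·R_2/(R_1+R_2) = 17×10/160 = 1.06 V, R_Th = R_1‖R_2 = 9.38 kΩ.
Base-emitter loop: V_Th = I_B·R_Th + V_BE + (β+1)I_B·R_E, so I_B = (1.06 − 0.7) / (9.38 + 76×0.33) = 0.0105 mA.
I_C = β·I_B = 75×0.0105 = 0.789 mA, and I_E = (β+1)I_B = 0.8 mA.
V_CE = V_CC − I_C·R_C − I_E·R_E = 17 − 0.789×2.7 − 0.8×0.33 = 14.6 V.
V_CE = 14.6 V > 0.2 V confirms active-region operation.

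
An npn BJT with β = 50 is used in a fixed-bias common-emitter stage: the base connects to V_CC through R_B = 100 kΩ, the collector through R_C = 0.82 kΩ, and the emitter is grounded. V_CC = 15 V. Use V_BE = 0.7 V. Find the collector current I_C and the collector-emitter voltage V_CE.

Base loop: V_CC = I_B·R_B + V_BE, so I_B = (15 − 0.7)/100 kΩ = 0.143 mA.
In the active region I_C = β·I_B = 50 × 0.143 = 7.15 mA.
Collector loop: V_CE = V_CC − I_C·R_C = 15 − 7.15×0.82 = 9.14 V.
Since V_CE = 9.14 V > V_CE(sat) ≈ 0.2 V, the transistor is in the active region as assumed.

I_C ≈ 7.2 mA, V_CE ≈ 9.1 V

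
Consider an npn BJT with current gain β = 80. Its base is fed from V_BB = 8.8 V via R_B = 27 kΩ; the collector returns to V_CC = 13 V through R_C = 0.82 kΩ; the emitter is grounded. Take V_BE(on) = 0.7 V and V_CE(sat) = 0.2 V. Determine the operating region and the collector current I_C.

saturation; I_C ≈ 16 mA

Assume active: I_B = (8.8 − 0.7)/27 = 0.3 mA, giving I_C = β·I_B = 24 mA.
But then V_CE = 13 − 24×0.82 = -6.68 V < V_CE(sat) = 0.2 V — impossible in the active region.
So the transistor is saturated. With V_CE = 0.2 V, I_C = (V_CC − 0.2)/R_C = 12.8/0.82 = 15.6 mA.
Check: β·I_B = 24 mA > I_C = 15.6 mA, confirming saturation.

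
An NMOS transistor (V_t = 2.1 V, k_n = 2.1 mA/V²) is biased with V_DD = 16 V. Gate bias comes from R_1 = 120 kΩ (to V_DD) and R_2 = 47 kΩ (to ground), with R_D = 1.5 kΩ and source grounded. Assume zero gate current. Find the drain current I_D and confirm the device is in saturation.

V_G = V_DD·R_2/(R_1+R_2) = 16×47/167 = 4.5 V. With the source grounded, V_GS = V_G = 4.5 V.
Assume saturation: I_D = (k_n/2)(V_GS − V_t)² = (2.1/2)×(4.5 − 2.1)² = 1.05×2.4² = 6.06 mA.
V_DS = V_DD − I_D·R_D = 16 − 6.06×1.5 = 6.91 V.
Saturation requires V_DS ≥ V_GS − V_t = 2.4 V; 6.91 ≥ 2.4 ✓.

I_D ≈ 6.1 mA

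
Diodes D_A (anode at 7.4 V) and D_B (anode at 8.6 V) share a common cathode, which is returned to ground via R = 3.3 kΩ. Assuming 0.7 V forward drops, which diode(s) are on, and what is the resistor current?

Only D_B conducts; I_R ≈ 2.4 mA

Assume both conduct. Then node N would need to be at both 7.4−0.7 = 6.7 V and 8.6−0.7 = 7.9 V, which is impossible.
Assume only D_B conducts: V_N = 8.6 − 0.7 = 7.9 V, so I_R = 7.9/3.3 = 2.39 mA.
Check D_A: its anode-to-cathode voltage is 7.4 − 7.9 = -0.5 V < 0.7 V, so it is off. The assumption is consistent.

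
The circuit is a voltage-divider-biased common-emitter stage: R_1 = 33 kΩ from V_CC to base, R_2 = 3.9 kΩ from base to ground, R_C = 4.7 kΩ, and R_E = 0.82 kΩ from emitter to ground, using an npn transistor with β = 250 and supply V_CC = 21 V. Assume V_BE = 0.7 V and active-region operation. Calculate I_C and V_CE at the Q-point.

I_C ≈ 1.8 mA, V_CE ≈ 11 V

Thevenize the base divider: V_Th = V_CC·R_2/(R_1+R_2) = 21×3.9/36.9 = 2.22 V, R_Th = R_1‖R_2 = 3.49 kΩ.
Base-emitter loop: V_Th = I_B·R_Th + V_BE + (β+1)I_B·R_E, so I_B = (2.22 − 0.7) / (3.49 + 251×0.82) = 0.00726 mA.
I_C = β·I_B = 250×0.00726 = 1.81 mA, and I_E = (β+1)I_B = 1.82 mA.
V_CE = V_CC − I_C·R_C − I_E·R_E = 21 − 1.81×4.7 − 1.82×0.82 = 11 V.
V_CE = 11 V > 0.2 V confirms active-region operation.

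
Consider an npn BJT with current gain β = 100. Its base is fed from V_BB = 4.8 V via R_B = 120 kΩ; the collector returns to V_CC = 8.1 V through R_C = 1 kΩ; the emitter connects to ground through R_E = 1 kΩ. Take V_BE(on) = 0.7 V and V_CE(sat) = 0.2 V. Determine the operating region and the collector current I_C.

Assume active. Base-emitter loop: I_B = (V_BB − V_BE)/(R_B + (β+1)R_E) = (4.8 − 0.7)/(120 + 101×1) = 0.0186 mA.
I_C = β·I_B = 100×0.0186 = 1.86 mA.
V_CE = V_CC − I_C·R_C − I_E·R_E = 8.1 − 1.86×1 − 1.87×1 = 4.37 V > V_CE(sat), so the active-region assumption holds.

active; I_C ≈ 1.9 mA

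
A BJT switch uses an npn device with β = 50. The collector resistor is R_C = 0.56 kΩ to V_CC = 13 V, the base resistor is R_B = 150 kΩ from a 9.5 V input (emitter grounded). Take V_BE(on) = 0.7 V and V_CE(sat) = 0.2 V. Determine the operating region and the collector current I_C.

Assume active. Base-emitter loop: I_B = (V_BB − V_BE)/R_B = (9.5 − 0.7)/150 = 0.0587 mA.
I_C = β·I_B = 50×0.0587 = 2.93 mA.
V_CE = V_CC − I_C·R_C = 13 − 2.93×0.56 = 11.4 V > V_CE(sat), so the active-region assumption holds.

active; I_C ≈ 2.9 mA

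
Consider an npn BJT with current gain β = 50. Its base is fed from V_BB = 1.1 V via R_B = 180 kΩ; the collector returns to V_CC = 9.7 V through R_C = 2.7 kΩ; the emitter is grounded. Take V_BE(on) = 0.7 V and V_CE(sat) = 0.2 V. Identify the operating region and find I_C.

Assume active. Base-emitter loop: I_B = (V_BB − V_BE)/R_B = (1.1 − 0.7)/180 = 0.00222 mA.
I_C = β·I_B = 50×0.00222 = 0.111 mA.
V_CE = V_CC − I_C·R_C = 9.7 − 0.111×2.7 = 9.4 V > V_CE(sat), so the active-region assumption holds.

active; I_C ≈ 0.11 mA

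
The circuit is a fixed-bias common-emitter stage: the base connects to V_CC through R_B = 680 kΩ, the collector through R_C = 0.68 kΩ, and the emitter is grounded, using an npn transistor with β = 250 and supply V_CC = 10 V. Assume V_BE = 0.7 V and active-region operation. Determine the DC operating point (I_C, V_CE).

Base loop: V_CC = I_B·R_B + V_BE, so I_B = (10 − 0.7)/680 kΩ = 0.0137 mA.
In the active region I_C = β·I_B = 250 × 0.0137 = 3.42 mA.
Collector loop: V_CE = V_CC − I_C·R_C = 10 − 3.42×0.68 = 7.67 V.
Since V_CE = 7.67 V > V_CE(sat) ≈ 0.2 V, the transistor is in the active region as assumed.

I_C ≈ 3.4 mA, V_CE ≈ 7.7 V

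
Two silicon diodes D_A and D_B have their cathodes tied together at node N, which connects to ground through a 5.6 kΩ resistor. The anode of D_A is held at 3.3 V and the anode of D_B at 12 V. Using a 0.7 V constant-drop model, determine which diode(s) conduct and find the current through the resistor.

Assume both conduct. Then node N would need to be at both 3.3−0.7 = 2.6 V and 12−0.7 = 11.3 V, which is impossible.
Assume only D_B conducts: V_N = 12 − 0.7 = 11.3 V, so I_R = 11.3/5.6 = 2.02 mA.
Check D_A: its anode-to-cathode voltage is 3.3 − 11.3 = -8 V < 0.7 V, so it is off. The assumption is consistent.

Only D_B conducts; I_R ≈ 2 mA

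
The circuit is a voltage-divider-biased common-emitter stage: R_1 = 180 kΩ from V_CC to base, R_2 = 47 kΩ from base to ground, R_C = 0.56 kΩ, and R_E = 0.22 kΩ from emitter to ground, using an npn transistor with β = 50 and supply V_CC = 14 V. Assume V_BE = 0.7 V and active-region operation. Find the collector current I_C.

Thevenize the base divider: V_Th = V_CC·R_2/(R_1+R_2) = 14×47/227 = 2.9 V, R_Th = R_1‖R_2 = 37.3 kΩ.
Base-emitter loop: V_Th = I_B·R_Th + V_BE + (β+1)I_B·R_E, so I_B = (2.9 − 0.7) / (37.3 + 51×0.22) = 0.0453 mA.
I_C = β·I_B = 50×0.0453 = 2.27 mA, and I_E = (β+1)I_B = 2.31 mA.
V_CE = V_CC − I_C·R_C − I_E·R_E = 14 − 2.27×0.56 − 2.31×0.22 = 12.2 V.
V_CE = 12.2 V > 0.2 V confirms active-region operation.

I_C ≈ 2.3 mA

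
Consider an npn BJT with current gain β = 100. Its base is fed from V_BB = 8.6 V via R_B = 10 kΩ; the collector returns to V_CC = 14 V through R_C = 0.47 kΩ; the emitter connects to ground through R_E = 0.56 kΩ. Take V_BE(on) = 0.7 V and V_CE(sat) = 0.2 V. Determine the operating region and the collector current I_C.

active; I_C ≈ 12 mA

Assume active. Base-emitter loop: I_B = (V_BB − V_BE)/(R_B + (β+1)R_E) = (8.6 − 0.7)/(10 + 101×0.56) = 0.119 mA.
I_C = β·I_B = 100×0.119 = 11.9 mA.
V_CE = V_CC − I_C·R_C − I_E·R_E = 14 − 11.9×0.47 − 12×0.56 = 1.71 V > V_CE(sat), so the active-region assumption holds.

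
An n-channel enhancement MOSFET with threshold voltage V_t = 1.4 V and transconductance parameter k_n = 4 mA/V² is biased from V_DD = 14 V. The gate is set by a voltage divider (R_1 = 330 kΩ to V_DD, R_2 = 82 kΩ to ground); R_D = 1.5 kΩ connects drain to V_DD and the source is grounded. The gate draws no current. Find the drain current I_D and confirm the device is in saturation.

I_D ≈ 3.8 mA

V_G = V_DD·R_2/(R_1+R_2) = 14×82/412 = 2.79 V. With the source grounded, V_GS = V_G = 2.79 V.
Assume saturation: I_D = (k_n/2)(V_GS − V_t)² = (4/2)×(2.79 − 1.4)² = 2×1.39² = 3.84 mA.
V_DS = V_DD − I_D·R_D = 14 − 3.84×1.5 = 8.23 V.
Saturation requires V_DS ≥ V_GS − V_t = 1.39 V; 8.23 ≥ 1.39 ✓.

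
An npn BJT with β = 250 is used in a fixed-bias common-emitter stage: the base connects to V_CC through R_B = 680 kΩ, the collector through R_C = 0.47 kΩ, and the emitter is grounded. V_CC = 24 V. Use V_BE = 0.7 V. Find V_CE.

V_CE ≈ 20 V

Base loop: V_CC = I_B·R_B + V_BE, so I_B = (24 − 0.7)/680 kΩ = 0.0343 mA.
In the active region I_C = β·I_B = 250 × 0.0343 = 8.57 mA.
Collector loop: V_CE = V_CC − I_C·R_C = 24 − 8.57×0.47 = 20 V.
Since V_CE = 20 V > V_CE(sat) ≈ 0.2 V, the transistor is in the active region as assumed.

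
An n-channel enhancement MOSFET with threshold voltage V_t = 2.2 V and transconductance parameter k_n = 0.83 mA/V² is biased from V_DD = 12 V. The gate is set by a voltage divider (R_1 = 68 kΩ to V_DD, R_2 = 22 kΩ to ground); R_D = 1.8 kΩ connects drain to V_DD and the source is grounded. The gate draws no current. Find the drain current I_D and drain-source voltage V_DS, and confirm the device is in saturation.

I_D ≈ 0.22 mA, V_DS ≈ 12 V

V_G = V_DD·R_2/(R_1+R_2) = 12×22/90 = 2.93 V. With the source grounded, V_GS = V_G = 2.93 V.
Assume saturation: I_D = (k_n/2)(V_GS − V_t)² = (0.83/2)×(2.93 − 2.2)² = 0.415×0.733² = 0.223 mA.
V_DS = V_DD − I_D·R_D = 12 − 0.223×1.8 = 11.6 V.
Saturation requires V_DS ≥ V_GS − V_t = 0.733 V; 11.6 ≥ 0.733 ✓.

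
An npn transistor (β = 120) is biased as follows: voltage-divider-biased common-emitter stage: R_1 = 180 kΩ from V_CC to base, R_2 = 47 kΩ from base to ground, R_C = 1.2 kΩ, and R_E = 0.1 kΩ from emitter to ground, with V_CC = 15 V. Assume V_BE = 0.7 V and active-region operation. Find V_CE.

Thevenize the base divider: V_Th = V_CC·R_2/(R_1+R_2) = 15×47/227 = 3.11 V, R_Th = R_1‖R_2 = 37.3 kΩ.
Base-emitter loop: V_Th = I_B·R_Th + V_BE + (β+1)I_B·R_E, so I_B = (3.11 − 0.7) / (37.3 + 121×0.1) = 0.0487 mA.
I_C = β·I_B = 120×0.0487 = 5.85 mA, and I_E = (β+1)I_B = 5.9 mA.
V_CE = V_CC − I_C·R_C − I_E·R_E = 15 − 5.85×1.2 − 5.9×0.1 = 7.39 V.
V_CE = 7.39 V > 0.2 V confirms active-region operation.

V_CE ≈ 7.4 V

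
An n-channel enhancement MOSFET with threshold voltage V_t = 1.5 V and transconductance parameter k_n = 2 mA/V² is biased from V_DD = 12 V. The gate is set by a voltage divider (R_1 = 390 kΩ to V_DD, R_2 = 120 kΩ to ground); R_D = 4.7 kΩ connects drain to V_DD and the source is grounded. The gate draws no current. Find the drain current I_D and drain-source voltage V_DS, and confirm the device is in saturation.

V_G = V_DD·R_2/(R_1+R_2) = 12×120/510 = 2.82 V. With the source grounded, V_GS = V_G = 2.82 V.
Assume saturation: I_D = (k_n/2)(V_GS − V_t)² = (2/2)×(2.82 − 1.5)² = 1×1.32² = 1.75 mA.
V_DS = V_DD − I_D·R_D = 12 − 1.75×4.7 = 3.77 V.
Saturation requires V_DS ≥ V_GS − V_t = 1.32 V; 3.77 ≥ 1.32 ✓.

I_D ≈ 1.8 mA, V_DS ≈ 3.8 V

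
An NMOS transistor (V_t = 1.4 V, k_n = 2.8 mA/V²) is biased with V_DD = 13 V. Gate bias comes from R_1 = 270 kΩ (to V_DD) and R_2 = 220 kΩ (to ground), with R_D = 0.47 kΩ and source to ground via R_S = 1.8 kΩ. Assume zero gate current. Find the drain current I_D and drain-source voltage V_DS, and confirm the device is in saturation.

I_D ≈ 1.8 mA, V_DS ≈ 8.8 V

V_G = V_DD·R_2/(R_1+R_2) = 13×220/490 = 5.84 V.
Assume saturation: I_D = (k_n/2)(V_GS − V_t)² with V_GS = V_G − I_D·R_S = 5.84 − 1.8·I_D.
Substituting gives 4.54·I_D² − 23.4·I_D + 27.6 = 0, with roots I_D = 1.83 or 3.32 mA.
The root I_D = 3.32 mA gives V_GS = -0.14 V ≤ V_t, so take I_D = 1.83 mA.
Then V_GS = 2.54 V and V_DS = V_DD − I_D(R_D+R_S) = 13 − 1.83×2.27 = 8.85 V.
Saturation requires V_DS ≥ V_GS − V_t = 1.14 V; 8.85 ≥ 1.14 ✓.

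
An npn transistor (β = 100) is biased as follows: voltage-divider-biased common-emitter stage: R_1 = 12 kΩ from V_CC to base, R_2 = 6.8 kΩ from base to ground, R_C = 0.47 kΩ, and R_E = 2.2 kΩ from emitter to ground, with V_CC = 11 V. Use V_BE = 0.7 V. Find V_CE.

Thevenize the base divider: V_Th = V_CC·R_2/(R_1+R_2) = 11×6.8/18.8 = 3.98 V, R_Th = R_1‖R_2 = 4.34 kΩ.
Base-emitter loop: V_Th = I_B·R_Th + V_BE + (β+1)I_B·R_E, so I_B = (3.98 − 0.7) / (4.34 + 101×2.2) = 0.0145 mA.
I_C = β·I_B = 100×0.0145 = 1.45 mA, and I_E = (β+1)I_B = 1.46 mA.
V_CE = V_CC − I_C·R_C − I_E·R_E = 11 − 1.45×0.47 − 1.46×2.2 = 7.1 V.
V_CE = 7.1 V > 0.2 V confirms active-region operation.

V_CE ≈ 7.1 V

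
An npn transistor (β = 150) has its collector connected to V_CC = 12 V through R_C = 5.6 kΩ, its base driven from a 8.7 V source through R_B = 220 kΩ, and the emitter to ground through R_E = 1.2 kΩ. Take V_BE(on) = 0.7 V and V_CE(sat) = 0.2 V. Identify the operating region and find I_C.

Assume active: I_B = (8.7 − 0.7)/(220 + 151×1.2) = 0.0199 mA, I_C = β·I_B = 2.99 mA.
Then V_CE = 12 − 2.99×5.6 − 3.01×1.2 = -8.36 V < 0.2 V — the active assumption fails.
Re-solve with V_CE = 0.2 V. KCL at the emitter: V_E/R_E = (V_BB−0.7−V_E)/R_B + (V_CC−0.2−V_E)/R_C, giving V_E = 2.11 V.
I_C = (V_CC − 0.2 − V_E)/R_C = (11.8 − 2.11)/5.6 = 1.73 mA.
Check: I_B = (8 − 2.11)/220 = 0.0268 mA, and β·I_B = 4.02 mA > I_C, confirming saturation.

saturation; I_C ≈ 1.7 mA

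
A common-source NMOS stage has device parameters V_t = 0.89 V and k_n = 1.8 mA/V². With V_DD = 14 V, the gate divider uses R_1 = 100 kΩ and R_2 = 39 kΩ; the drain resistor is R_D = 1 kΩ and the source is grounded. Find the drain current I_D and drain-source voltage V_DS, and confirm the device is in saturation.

I_D ≈ 8.3 mA, V_DS ≈ 5.7 V

V_G = V_DD·R_2/(R_1+R_2) = 14×39/139 = 3.93 V. With the source grounded, V_GS = V_G = 3.93 V.
Assume saturation: I_D = (k_n/2)(V_GS − V_t)² = (1.8/2)×(3.93 − 0.89)² = 0.9×3.04² = 8.31 mA.
V_DS = V_DD − I_D·R_D = 14 − 8.31×1 = 5.69 V.
Saturation requires V_DS ≥ V_GS − V_t = 3.04 V; 5.69 ≥ 3.04 ✓.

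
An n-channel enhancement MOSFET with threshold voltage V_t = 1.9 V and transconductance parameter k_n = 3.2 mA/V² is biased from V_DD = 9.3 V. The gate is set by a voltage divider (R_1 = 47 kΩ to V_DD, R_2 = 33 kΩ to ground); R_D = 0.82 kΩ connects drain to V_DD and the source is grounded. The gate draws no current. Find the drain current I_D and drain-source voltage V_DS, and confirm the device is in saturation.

I_D ≈ 6 mA, V_DS ≈ 4.4 V

V_G = V_DD·R_2/(R_1+R_2) = 9.3×33/80 = 3.84 V. With the source grounded, V_GS = V_G = 3.84 V.
Assume saturation: I_D = (k_n/2)(V_GS − V_t)² = (3.2/2)×(3.84 − 1.9)² = 1.6×1.94² = 6 mA.
V_DS = V_DD − I_D·R_D = 9.3 − 6×0.82 = 4.38 V.
Saturation requires V_DS ≥ V_GS − V_t = 1.94 V; 4.38 ≥ 1.94 ✓.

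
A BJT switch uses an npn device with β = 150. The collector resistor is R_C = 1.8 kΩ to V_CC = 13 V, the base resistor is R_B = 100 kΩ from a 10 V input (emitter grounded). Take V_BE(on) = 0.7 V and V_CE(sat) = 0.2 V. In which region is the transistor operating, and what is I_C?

Assume active: I_B = (10 − 0.7)/100 = 0.093 mA, giving I_C = β·I_B = 14 mA.
But then V_CE = 13 − 14×1.8 = -12.1 V < V_CE(sat) = 0.2 V — impossible in the active region.
So the transistor is saturated. With V_CE = 0.2 V, I_C = (V_CC − 0.2)/R_C = 12.8/1.8 = 7.11 mA.
Check: β·I_B = 14 mA > I_C = 7.11 mA, confirming saturation.

saturation; I_C ≈ 7.1 mA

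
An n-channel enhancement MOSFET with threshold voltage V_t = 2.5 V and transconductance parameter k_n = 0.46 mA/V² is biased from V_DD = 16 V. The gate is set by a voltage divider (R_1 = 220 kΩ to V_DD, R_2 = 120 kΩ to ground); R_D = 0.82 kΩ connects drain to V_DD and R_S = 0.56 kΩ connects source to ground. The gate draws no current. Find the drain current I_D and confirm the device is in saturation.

V_G = V_DD·R_2/(R_1+R_2) = 16×120/340 = 5.65 V.
Assume saturation: I_D = (k_n/2)(V_GS − V_t)² with V_GS = V_G − I_D·R_S = 5.65 − 0.56·I_D.
Substituting gives 0.0721·I_D² − 1.81·I_D + 2.28 = 0, with roots I_D = 1.33 or 23.8 mA.
The root I_D = 23.8 mA gives V_GS = -7.67 V ≤ V_t, so take I_D = 1.33 mA.
Then V_GS = 4.9 V and V_DS = V_DD − I_D(R_D+R_S) = 16 − 1.33×1.38 = 14.2 V.
Saturation requires V_DS ≥ V_GS − V_t = 2.4 V; 14.2 ≥ 2.4 ✓.

I_D ≈ 1.3 mA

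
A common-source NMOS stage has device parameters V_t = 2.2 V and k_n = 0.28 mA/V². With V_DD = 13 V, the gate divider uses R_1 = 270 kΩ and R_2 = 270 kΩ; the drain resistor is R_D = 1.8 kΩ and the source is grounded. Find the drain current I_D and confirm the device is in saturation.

V_G = V_DD·R_2/(R_1+R_2) = 13×270/540 = 6.5 V. With the source grounded, V_GS = V_G = 6.5 V.
Assume saturation: I_D = (k_n/2)(V_GS − V_t)² = (0.28/2)×(6.5 − 2.2)² = 0.14×4.3² = 2.59 mA.
V_DS = V_DD − I_D·R_D = 13 − 2.59×1.8 = 8.34 V.
Saturation requires V_DS ≥ V_GS − V_t = 4.3 V; 8.34 ≥ 4.3 ✓.

I_D ≈ 2.6 mA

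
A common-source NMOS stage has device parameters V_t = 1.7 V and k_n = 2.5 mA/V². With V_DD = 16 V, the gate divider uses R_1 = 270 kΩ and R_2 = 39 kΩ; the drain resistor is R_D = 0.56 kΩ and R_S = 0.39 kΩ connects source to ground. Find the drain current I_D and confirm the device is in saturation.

V_G = V_DD·R_2/(R_1+R_2) = 16×39/309 = 2.02 V.
Assume saturation: I_D = (k_n/2)(V_GS − V_t)² with V_GS = V_G − I_D·R_S = 2.02 − 0.39·I_D.
Substituting gives 0.19·I_D² − 1.31·I_D + 0.128 = 0, with roots I_D = 0.0987 or 6.8 mA.
The root I_D = 6.8 mA gives V_GS = -0.632 V ≤ V_t, so take I_D = 0.0987 mA.
Then V_GS = 1.98 V and V_DS = V_DD − I_D(R_D+R_S) = 16 − 0.0987×0.95 = 15.9 V.
Saturation requires V_DS ≥ V_GS − V_t = 0.281 V; 15.9 ≥ 0.281 ✓.

I_D ≈ 0.099 mA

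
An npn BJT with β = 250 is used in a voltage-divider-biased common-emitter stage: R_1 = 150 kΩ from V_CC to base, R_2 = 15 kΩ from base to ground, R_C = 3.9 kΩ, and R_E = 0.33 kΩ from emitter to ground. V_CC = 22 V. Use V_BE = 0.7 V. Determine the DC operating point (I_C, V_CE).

Thevenize the base divider: V_Th = V_CC·R_2/(R_1+R_2) = 22×15/165 = 2 V, R_Th = R_1‖R_2 = 13.6 kΩ.
Base-emitter loop: V_Th = I_B·R_Th + V_BE + (β+1)I_B·R_E, so I_B = (2 − 0.7) / (13.6 + 251×0.33) = 0.0135 mA.
I_C = β·I_B = 250×0.0135 = 3.37 mA, and I_E = (β+1)I_B = 3.38 mA.
V_CE = V_CC − I_C·R_C − I_E·R_E = 22 − 3.37×3.9 − 3.38×0.33 = 7.74 V.
V_CE = 7.74 V > 0.2 V confirms active-region operation.

I_C ≈ 3.4 mA, V_CE ≈ 7.7 V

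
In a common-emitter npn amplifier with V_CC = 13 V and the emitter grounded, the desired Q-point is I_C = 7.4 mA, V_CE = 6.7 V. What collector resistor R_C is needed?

Collector loop: V_CC = I_C·R_C + V_CE.
R_C = (V_CC − V_CE)/I_C = (13 − 6.7)/7.4 = 0.851 kΩ.

R_C ≈ 0.85 kΩ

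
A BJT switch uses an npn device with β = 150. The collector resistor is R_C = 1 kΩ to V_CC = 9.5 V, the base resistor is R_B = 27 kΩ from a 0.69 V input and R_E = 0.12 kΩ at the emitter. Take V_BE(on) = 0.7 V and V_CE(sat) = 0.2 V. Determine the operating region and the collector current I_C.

cutoff; I_C ≈ 0

V_BB = 0.69 V ≤ V_BE(on) = 0.7 V, so the base-emitter junction is not forward biased.
The transistor is in cutoff: I_B = I_C = 0.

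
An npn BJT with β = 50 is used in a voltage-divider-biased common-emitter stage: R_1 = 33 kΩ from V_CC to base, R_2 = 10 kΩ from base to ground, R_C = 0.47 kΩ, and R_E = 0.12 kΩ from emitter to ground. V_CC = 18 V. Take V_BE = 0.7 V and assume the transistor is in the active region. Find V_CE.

Thevenize the base divider: V_Th = V_CC·R_2/(R_1+R_2) = 18×10/43 = 4.19 V, R_Th = R_1‖R_2 = 7.67 kΩ.
Base-emitter loop: V_Th = I_B·R_Th + V_BE + (β+1)I_B·R_E, so I_B = (4.19 − 0.7) / (7.67 + 51×0.12) = 0.253 mA.
I_C = β·I_B = 50×0.253 = 12.6 mA, and I_E = (β+1)I_B = 12.9 mA.
V_CE = V_CC − I_C·R_C − I_E·R_E = 18 − 12.6×0.47 − 12.9×0.12 = 10.5 V.
V_CE = 10.5 V > 0.2 V confirms active-region operation.

V_CE ≈ 11 V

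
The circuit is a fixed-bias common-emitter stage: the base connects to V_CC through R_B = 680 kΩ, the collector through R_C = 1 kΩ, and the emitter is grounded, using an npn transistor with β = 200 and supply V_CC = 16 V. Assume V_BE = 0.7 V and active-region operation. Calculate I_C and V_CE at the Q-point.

I_C ≈ 4.5 mA, V_CE ≈ 12 V

Base loop: V_CC = I_B·R_B + V_BE, so I_B = (16 − 0.7)/680 kΩ = 0.0225 mA.
In the active region I_C = β·I_B = 200 × 0.0225 = 4.5 mA.
Collector loop: V_CE = V_CC − I_C·R_C = 16 − 4.5×1 = 11.5 V.
Since V_CE = 11.5 V > V_CE(sat) ≈ 0.2 V, the transistor is in the active region as assumed.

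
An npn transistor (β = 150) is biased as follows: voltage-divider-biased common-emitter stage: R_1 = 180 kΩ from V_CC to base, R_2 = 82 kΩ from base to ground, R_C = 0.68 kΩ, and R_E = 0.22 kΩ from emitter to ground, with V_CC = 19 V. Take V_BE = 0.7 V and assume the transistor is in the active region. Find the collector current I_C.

Thevenize the base divider: V_Th = V_CC·R_2/(R_1+R_2) = 19×82/262 = 5.95 V, R_Th = R_1‖R_2 = 56.3 kΩ.
Base-emitter loop: V_Th = I_B·R_Th + V_BE + (β+1)I_B·R_E, so I_B = (5.95 − 0.7) / (56.3 + 151×0.22) = 0.0586 mA.
I_C = β·I_B = 150×0.0586 = 8.79 mA, and I_E = (β+1)I_B = 8.85 mA.
V_CE = V_CC − I_C·R_C − I_E·R_E = 19 − 8.79×0.68 − 8.85×0.22 = 11.1 V.
V_CE = 11.1 V > 0.2 V confirms active-region operation.

I_C ≈ 8.8 mA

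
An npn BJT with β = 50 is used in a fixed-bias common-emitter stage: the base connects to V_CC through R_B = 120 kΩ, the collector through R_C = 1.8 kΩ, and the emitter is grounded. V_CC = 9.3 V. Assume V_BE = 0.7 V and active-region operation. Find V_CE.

V_CE ≈ 2.8 V

Base loop: V_CC = I_B·R_B + V_BE, so I_B = (9.3 − 0.7)/120 kΩ = 0.0717 mA.
In the active region I_C = β·I_B = 50 × 0.0717 = 3.58 mA.
Collector loop: V_CE = V_CC − I_C·R_C = 9.3 − 3.58×1.8 = 2.85 V.
Since V_CE = 2.85 V > V_CE(sat) ≈ 0.2 V, the transistor is in the active region as assumed.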